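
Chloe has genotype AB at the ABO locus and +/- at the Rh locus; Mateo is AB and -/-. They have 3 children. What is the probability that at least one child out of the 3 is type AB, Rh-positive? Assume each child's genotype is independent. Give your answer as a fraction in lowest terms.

ABO cross AB × AB → 1/4 A, 1/4 B, 1/2 AB.
Rh cross +/- × -/- → 1/2 Rh+, 1/2 Rh-; so P(type AB, Rh-positive) = 1/2 × 1/2 = 1/4 per child.
P(none) = (3/4)^3 = 27/64; P(at least one) = 1 − 27/64 = 37/64.

37/64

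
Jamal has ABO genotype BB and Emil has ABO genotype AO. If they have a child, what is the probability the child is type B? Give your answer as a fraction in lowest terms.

1/2

ABO cross BB × AO → offspring phenotypes: 1/2 B, 1/2 AB.
So P(type B) = 1/2.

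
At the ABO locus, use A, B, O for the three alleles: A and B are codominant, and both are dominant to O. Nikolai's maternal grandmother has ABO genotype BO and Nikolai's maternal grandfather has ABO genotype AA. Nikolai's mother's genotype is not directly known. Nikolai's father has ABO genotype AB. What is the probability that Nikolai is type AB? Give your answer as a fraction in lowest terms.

Nikolai's mother's ABO genotype from BO × AA: 1/2 AB, 1/2 AO.
Crossing each possibility with the father AB and summing P(type AB): 1/2·1/2 + 1/2·1/4 = 3/8.

3/8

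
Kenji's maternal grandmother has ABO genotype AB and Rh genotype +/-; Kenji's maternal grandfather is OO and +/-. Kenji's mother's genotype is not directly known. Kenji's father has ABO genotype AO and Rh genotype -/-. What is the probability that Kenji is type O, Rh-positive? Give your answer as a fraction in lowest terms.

1/8

Kenji's mother's ABO genotype from AB × OO: 1/2 AO, 1/2 BO.
Crossing each possibility with the father AO and summing P(type O): 1/2·1/4 + 1/2·1/4 = 1/4.
Similarly for Rh via the mother's Rh distribution: P(Rh+) = 1/2.
Independent loci: 1/4 × 1/2 = 1/8.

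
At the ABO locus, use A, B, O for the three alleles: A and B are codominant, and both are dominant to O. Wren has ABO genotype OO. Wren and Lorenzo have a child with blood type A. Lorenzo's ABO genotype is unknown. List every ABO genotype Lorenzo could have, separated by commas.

AA, AB, AO

For each candidate genotype of Lorenzo, check whether crossing it with OO can produce every observed child phenotype.
  AA → possible child types {A} ✓
  AB → possible child types {A, B} ✓
  AO → possible child types {O, A} ✓
  BB → possible child types {B} ✗
  BO → possible child types {O, B} ✗
  OO → possible child types {O} ✗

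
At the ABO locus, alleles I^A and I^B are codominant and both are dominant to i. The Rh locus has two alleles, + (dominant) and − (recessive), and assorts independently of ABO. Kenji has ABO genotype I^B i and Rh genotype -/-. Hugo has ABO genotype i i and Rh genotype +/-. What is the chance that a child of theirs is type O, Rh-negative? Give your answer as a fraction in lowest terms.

ABO cross I^B i × i i → offspring phenotypes: 1/2 O, 1/2 B.
Rh cross -/- × +/- → 1/2 Rh+, 1/2 Rh-.
Independent loci: P(type O, Rh-negative) = 1/2 × 1/2 = 1/4.

1/4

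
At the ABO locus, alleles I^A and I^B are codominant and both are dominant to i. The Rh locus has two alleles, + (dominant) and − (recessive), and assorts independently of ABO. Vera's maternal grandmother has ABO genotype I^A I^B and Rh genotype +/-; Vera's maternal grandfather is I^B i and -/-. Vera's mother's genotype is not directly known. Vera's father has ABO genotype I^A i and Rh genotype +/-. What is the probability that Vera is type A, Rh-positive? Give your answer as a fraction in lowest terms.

Vera's mother's ABO genotype from I^A I^B × I^B i: 1/4 I^A I^B, 1/4 I^A i, 1/4 I^B I^B, 1/4 I^B i.
Crossing each possibility with the father I^A i and summing P(type A): 1/4·1/2 + 1/4·3/4 + 1/4·0 + 1/4·1/4 = 3/8.
Similarly for Rh via the mother's Rh distribution: P(Rh+) = 5/8.
Independent loci: 3/8 × 5/8 = 15/64.

15/64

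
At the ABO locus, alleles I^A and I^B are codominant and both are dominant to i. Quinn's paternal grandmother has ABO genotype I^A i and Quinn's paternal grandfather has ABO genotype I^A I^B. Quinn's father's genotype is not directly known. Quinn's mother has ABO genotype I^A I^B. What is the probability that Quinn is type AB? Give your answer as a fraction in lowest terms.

Quinn's father's ABO genotype from I^A i × I^A I^B: 1/4 I^A I^A, 1/4 I^A I^B, 1/4 I^A i, 1/4 I^B i.
Crossing each possibility with the mother I^A I^B and summing P(type AB): 1/4·1/2 + 1/4·1/2 + 1/4·1/4 + 1/4·1/4 = 3/8.

3/8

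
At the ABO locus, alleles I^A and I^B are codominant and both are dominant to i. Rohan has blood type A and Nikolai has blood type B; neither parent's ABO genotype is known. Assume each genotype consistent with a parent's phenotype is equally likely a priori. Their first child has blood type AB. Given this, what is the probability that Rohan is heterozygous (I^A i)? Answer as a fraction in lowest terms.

1/3

Possible genotypes: Rohan ∈ {I^A I^A, I^A i}; Nikolai ∈ {I^B I^B, I^B i}.
Weight each parental genotype pair by prior × P(type-AB child):
  I^A I^A × I^B I^B: posterior weight 4/9.
  I^A I^A × I^B i: posterior weight 2/9.
  I^A i × I^B I^B: posterior weight 2/9.
  I^A i × I^B i: posterior weight 1/9.
Sum the posterior weight over pairs where Rohan is I^A i: 1/3.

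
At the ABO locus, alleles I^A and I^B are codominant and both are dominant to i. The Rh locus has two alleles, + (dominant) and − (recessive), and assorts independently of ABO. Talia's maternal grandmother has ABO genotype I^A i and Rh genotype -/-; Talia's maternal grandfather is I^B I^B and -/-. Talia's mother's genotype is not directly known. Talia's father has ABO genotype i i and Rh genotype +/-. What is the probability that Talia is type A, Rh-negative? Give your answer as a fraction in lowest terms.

1/8

Talia's mother's ABO genotype from I^A i × I^B I^B: 1/2 I^A I^B, 1/2 I^B i.
Crossing each possibility with the father i i and summing P(type A): 1/2·1/2 + 1/2·0 = 1/4.
Similarly for Rh via the mother's Rh distribution: P(Rh-) = 1/2.
Independent loci: 1/4 × 1/2 = 1/8.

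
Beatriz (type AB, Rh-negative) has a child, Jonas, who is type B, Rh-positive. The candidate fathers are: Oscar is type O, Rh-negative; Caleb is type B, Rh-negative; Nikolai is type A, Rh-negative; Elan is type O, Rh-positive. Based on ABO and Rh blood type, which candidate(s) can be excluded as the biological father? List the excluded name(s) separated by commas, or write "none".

Oscar, Caleb, Nikolai

A candidate is excluded only if no genotype consistent with his phenotype could produce a type B, Rh-positive child with a type AB, Rh-negative mother.
Oscar (type O, Rh-): no genotype consistent with that phenotype can produce a type-B Rh+ child with a type-AB mother.
Caleb (type B, Rh-): no genotype consistent with that phenotype can produce a type-B Rh+ child with a type-AB mother.
Nikolai (type A, Rh-): no genotype consistent with that phenotype can produce a type-B Rh+ child with a type-AB mother.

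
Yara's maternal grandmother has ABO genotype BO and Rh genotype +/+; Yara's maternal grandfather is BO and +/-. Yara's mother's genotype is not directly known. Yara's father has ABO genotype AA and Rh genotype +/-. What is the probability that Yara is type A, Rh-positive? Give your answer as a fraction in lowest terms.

Yara's mother's ABO genotype from BO × BO: 1/4 BB, 1/2 BO, 1/4 OO.
Crossing each possibility with the father AA and summing P(type A): 1/4·0 + 1/2·1/2 + 1/4·1 = 1/2.
Similarly for Rh via the mother's Rh distribution: P(Rh+) = 7/8.
Independent loci: 1/2 × 7/8 = 7/16.

7/16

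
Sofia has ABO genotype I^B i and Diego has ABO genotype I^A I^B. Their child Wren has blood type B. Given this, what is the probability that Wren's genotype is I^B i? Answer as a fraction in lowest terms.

1/2

Cross I^B i × I^A I^B → 1/4 I^A I^B, 1/4 I^A i, 1/4 I^B I^B, 1/4 I^B i.
Type-B genotypes among offspring: I^B I^B (1/4), I^B i (1/4); total 1/2.
P(I^B i | type B) = (1/4) / (1/2) = 1/2.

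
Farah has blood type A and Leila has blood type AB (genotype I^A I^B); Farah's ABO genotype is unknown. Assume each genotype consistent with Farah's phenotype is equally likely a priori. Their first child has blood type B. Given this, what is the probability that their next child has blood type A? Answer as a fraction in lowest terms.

Possible genotypes: Farah ∈ {I^A I^A, I^A i}; Leila ∈ {I^A I^B}.
Weight each parental genotype pair by prior × P(type-B child):
  I^A i × I^A I^B: posterior weight 1; P(next child type A) = 1/2.
Weighted sum = 1/2.

1/2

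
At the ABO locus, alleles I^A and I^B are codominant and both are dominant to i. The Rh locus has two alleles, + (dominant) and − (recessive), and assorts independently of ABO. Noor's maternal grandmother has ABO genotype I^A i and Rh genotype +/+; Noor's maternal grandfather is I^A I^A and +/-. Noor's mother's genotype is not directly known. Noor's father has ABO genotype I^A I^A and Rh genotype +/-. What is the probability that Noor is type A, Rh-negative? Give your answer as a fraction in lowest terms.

Noor's mother's ABO genotype from I^A i × I^A I^A: 1/2 I^A I^A, 1/2 I^A i.
Crossing each possibility with the father I^A I^A and summing P(type A): 1/2·1 + 1/2·1 = 1.
Similarly for Rh via the mother's Rh distribution: P(Rh-) = 1/8.
Independent loci: 1 × 1/8 = 1/8.

1/8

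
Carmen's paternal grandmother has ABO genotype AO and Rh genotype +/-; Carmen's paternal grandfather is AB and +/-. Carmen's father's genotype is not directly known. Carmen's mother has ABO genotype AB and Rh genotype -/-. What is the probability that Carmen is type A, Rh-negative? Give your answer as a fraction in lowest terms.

3/16

Carmen's father's ABO genotype from AO × AB: 1/4 AA, 1/4 AB, 1/4 AO, 1/4 BO.
Crossing each possibility with the mother AB and summing P(type A): 1/4·1/2 + 1/4·1/4 + 1/4·1/2 + 1/4·1/4 = 3/8.
Similarly for Rh via the father's Rh distribution: P(Rh-) = 1/2.
Independent loci: 3/8 × 1/2 = 3/16.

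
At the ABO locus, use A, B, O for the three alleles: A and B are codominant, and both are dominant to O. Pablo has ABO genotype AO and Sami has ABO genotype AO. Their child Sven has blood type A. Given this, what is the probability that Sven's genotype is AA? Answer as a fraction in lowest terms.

Cross AO × AO → 1/4 AA, 1/2 AO, 1/4 OO.
Type-A genotypes among offspring: AA (1/4), AO (1/2); total 3/4.
P(AA | type A) = (1/4) / (3/4) = 1/3.

1/3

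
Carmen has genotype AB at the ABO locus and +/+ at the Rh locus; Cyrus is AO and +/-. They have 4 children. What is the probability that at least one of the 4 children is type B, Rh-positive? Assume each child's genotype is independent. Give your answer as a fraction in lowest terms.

ABO cross AB × AO → 1/2 A, 1/4 B, 1/4 AB.
Rh cross +/+ × +/- → 1 Rh+; so P(type B, Rh-positive) = 1/4 × 1 = 1/4 per child.
P(none) = (3/4)^4 = 81/256; P(at least one) = 1 − 81/256 = 175/256.

175/256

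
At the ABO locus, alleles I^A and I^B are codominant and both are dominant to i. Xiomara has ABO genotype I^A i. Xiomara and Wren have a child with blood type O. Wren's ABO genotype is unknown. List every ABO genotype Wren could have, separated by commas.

For each candidate genotype of Wren, check whether crossing it with I^A i can produce every observed child phenotype.
  I^A I^A → possible child types {A} ✗
  I^A I^B → possible child types {A, B, AB} ✗
  I^A i → possible child types {O, A} ✓
  I^B I^B → possible child types {B, AB} ✗
  I^B i → possible child types {O, A, B, AB} ✓
  i i → possible child types {O, A} ✓

I^A i, I^B i, i i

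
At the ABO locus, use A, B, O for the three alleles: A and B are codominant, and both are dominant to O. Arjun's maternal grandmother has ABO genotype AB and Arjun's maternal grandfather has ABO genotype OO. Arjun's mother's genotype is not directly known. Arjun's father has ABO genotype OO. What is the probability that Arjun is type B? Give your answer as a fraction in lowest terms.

1/4

Arjun's mother's ABO genotype from AB × OO: 1/2 AO, 1/2 BO.
Crossing each possibility with the father OO and summing P(type B): 1/2·0 + 1/2·1/2 = 1/4.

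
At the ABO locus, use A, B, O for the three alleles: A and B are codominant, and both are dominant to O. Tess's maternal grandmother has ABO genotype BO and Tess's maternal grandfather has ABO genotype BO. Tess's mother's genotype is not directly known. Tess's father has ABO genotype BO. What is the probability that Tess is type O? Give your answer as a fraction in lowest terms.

Tess's mother's ABO genotype from BO × BO: 1/4 BB, 1/2 BO, 1/4 OO.
Crossing each possibility with the father BO and summing P(type O): 1/4·0 + 1/2·1/4 + 1/4·1/2 = 1/4.

1/4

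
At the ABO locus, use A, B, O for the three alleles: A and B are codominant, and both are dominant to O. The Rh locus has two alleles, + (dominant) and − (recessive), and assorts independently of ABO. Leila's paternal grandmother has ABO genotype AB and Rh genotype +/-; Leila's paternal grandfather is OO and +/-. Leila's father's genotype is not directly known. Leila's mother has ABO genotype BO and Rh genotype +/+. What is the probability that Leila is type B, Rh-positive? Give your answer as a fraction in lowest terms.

Leila's father's ABO genotype from AB × OO: 1/2 AO, 1/2 BO.
Crossing each possibility with the mother BO and summing P(type B): 1/2·1/4 + 1/2·3/4 = 1/2.
Similarly for Rh via the father's Rh distribution: P(Rh+) = 1.
Independent loci: 1/2 × 1 = 1/2.

1/2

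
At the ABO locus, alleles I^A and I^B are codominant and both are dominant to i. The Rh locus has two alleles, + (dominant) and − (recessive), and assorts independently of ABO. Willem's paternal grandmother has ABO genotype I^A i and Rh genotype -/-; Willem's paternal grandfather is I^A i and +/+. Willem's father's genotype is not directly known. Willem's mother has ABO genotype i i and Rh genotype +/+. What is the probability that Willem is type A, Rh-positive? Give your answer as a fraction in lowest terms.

1/2

Willem's father's ABO genotype from I^A i × I^A i: 1/4 I^A I^A, 1/2 I^A i, 1/4 i i.
Crossing each possibility with the mother i i and summing P(type A): 1/4·1 + 1/2·1/2 + 1/4·0 = 1/2.
Similarly for Rh via the father's Rh distribution: P(Rh+) = 1.
Independent loci: 1/2 × 1 = 1/2.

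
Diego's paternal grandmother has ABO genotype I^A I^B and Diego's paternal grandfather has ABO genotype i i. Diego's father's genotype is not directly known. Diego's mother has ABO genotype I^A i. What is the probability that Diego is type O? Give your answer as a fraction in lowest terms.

1/4

Diego's father's ABO genotype from I^A I^B × i i: 1/2 I^A i, 1/2 I^B i.
Crossing each possibility with the mother I^A i and summing P(type O): 1/2·1/4 + 1/2·1/4 = 1/4.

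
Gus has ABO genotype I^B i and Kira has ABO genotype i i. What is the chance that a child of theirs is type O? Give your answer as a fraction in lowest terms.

1/2

ABO cross I^B i × i i → offspring phenotypes: 1/2 O, 1/2 B.
So P(type O) = 1/2.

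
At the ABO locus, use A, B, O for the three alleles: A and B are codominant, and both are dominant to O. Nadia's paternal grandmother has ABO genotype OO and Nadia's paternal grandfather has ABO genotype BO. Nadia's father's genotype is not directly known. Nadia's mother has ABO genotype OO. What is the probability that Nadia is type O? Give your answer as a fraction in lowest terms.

Nadia's father's ABO genotype from OO × BO: 1/2 BO, 1/2 OO.
Crossing each possibility with the mother OO and summing P(type O): 1/2·1/2 + 1/2·1 = 3/4.

3/4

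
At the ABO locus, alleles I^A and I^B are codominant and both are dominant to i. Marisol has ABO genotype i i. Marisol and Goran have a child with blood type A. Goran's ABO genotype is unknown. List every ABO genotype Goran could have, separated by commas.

I^A I^A, I^A I^B, I^A i

For each candidate genotype of Goran, check whether crossing it with i i can produce every observed child phenotype.
  I^A I^A → possible child types {A} ✓
  I^A I^B → possible child types {A, B} ✓
  I^A i → possible child types {O, A} ✓
  I^B I^B → possible child types {B} ✗
  I^B i → possible child types {O, B} ✗
  i i → possible child types {O} ✗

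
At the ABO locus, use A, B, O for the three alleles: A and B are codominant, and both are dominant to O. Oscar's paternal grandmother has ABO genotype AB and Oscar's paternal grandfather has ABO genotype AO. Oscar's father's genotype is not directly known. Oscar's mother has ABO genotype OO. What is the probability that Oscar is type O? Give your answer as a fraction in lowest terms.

1/4

Oscar's father's ABO genotype from AB × AO: 1/4 AA, 1/4 AB, 1/4 AO, 1/4 BO.
Crossing each possibility with the mother OO and summing P(type O): 1/4·0 + 1/4·0 + 1/4·1/2 + 1/4·1/2 = 1/4.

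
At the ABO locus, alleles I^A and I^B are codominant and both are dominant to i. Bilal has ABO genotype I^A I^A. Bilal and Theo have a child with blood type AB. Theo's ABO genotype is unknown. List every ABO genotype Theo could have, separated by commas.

For each candidate genotype of Theo, check whether crossing it with I^A I^A can produce every observed child phenotype.
  I^A I^A → possible child types {A} ✗
  I^A I^B → possible child types {A, AB} ✓
  I^A i → possible child types {A} ✗
  I^B I^B → possible child types {AB} ✓
  I^B i → possible child types {A, AB} ✓
  i i → possible child types {A} ✗

I^A I^B, I^B I^B, I^B i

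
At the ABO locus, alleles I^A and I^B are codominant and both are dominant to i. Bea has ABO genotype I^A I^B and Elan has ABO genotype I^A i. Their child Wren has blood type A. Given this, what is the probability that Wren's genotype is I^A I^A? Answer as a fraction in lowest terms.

Cross I^A I^B × I^A i → 1/4 I^A I^A, 1/4 I^A I^B, 1/4 I^A i, 1/4 I^B i.
Type-A genotypes among offspring: I^A I^A (1/4), I^A i (1/4); total 1/2.
P(I^A I^A | type A) = (1/4) / (1/2) = 1/2.

1/2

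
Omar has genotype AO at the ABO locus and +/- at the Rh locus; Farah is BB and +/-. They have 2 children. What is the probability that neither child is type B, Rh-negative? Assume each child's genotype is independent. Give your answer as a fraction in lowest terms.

ABO cross AO × BB → 1/2 B, 1/2 AB.
Rh cross +/- × +/- → 3/4 Rh+, 1/4 Rh-; so P(type B, Rh-negative) = 1/2 × 1/4 = 1/8 per child.
P(not type B, Rh-negative) = 7/8 for one child; (7/8)^2 = 49/64.

49/64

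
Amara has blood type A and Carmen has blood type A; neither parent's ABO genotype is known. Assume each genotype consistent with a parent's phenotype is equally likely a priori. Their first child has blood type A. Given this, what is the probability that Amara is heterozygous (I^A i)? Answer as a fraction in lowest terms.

7/15

Possible genotypes: Amara ∈ {I^A I^A, I^A i}; Carmen ∈ {I^A I^A, I^A i}.
Weight each parental genotype pair by prior × P(type-A child):
  I^A I^A × I^A I^A: posterior weight 4/15.
  I^A I^A × I^A i: posterior weight 4/15.
  I^A i × I^A I^A: posterior weight 4/15.
  I^A i × I^A i: posterior weight 1/5.
Sum the posterior weight over pairs where Amara is I^A i: 7/15.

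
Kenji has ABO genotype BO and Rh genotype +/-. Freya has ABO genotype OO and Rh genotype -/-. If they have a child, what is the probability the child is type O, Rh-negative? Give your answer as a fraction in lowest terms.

ABO cross BO × OO → offspring phenotypes: 1/2 O, 1/2 B.
Rh cross +/- × -/- → 1/2 Rh+, 1/2 Rh-.
Independent loci: P(type O, Rh-negative) = 1/2 × 1/2 = 1/4.

1/4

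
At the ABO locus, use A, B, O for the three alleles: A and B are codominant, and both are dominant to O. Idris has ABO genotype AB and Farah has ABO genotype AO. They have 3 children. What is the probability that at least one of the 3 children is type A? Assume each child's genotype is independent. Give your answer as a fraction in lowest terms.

ABO cross AB × AO → 1/2 A, 1/4 B, 1/4 AB.
So P(type A) = 1/2 per child.
P(none) = (1/2)^3 = 1/8; P(at least one) = 1 − 1/8 = 7/8.

7/8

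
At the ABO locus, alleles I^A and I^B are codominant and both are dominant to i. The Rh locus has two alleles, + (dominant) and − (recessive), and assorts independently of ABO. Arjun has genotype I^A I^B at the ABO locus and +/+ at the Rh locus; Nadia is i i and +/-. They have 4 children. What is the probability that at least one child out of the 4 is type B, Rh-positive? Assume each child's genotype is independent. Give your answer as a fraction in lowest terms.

ABO cross I^A I^B × i i → 1/2 A, 1/2 B.
Rh cross +/+ × +/- → 1 Rh+; so P(type B, Rh-positive) = 1/2 × 1 = 1/2 per child.
P(none) = (1/2)^4 = 1/16; P(at least one) = 1 − 1/16 = 15/16.

15/16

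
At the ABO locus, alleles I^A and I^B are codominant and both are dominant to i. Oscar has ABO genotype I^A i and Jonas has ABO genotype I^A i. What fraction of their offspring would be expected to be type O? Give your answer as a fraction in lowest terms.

ABO cross I^A i × I^A i → offspring phenotypes: 1/4 O, 3/4 A.
So P(type O) = 1/4.

1/4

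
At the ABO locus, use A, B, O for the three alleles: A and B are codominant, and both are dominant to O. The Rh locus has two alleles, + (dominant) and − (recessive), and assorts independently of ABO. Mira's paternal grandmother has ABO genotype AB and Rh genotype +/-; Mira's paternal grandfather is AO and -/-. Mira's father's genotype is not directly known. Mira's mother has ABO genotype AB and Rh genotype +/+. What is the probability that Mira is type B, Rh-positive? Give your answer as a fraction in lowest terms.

1/4

Mira's father's ABO genotype from AB × AO: 1/4 AA, 1/4 AB, 1/4 AO, 1/4 BO.
Crossing each possibility with the mother AB and summing P(type B): 1/4·0 + 1/4·1/4 + 1/4·1/4 + 1/4·1/2 = 1/4.
Similarly for Rh via the father's Rh distribution: P(Rh+) = 1.
Independent loci: 1/4 × 1 = 1/4.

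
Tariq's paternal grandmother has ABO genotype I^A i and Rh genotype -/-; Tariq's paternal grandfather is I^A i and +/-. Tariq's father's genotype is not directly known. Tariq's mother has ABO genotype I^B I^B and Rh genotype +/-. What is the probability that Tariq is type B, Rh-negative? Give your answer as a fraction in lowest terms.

Tariq's father's ABO genotype from I^A i × I^A i: 1/4 I^A I^A, 1/2 I^A i, 1/4 i i.
Crossing each possibility with the mother I^B I^B and summing P(type B): 1/4·0 + 1/2·1/2 + 1/4·1 = 1/2.
Similarly for Rh via the father's Rh distribution: P(Rh-) = 3/8.
Independent loci: 1/2 × 3/8 = 3/16.

3/16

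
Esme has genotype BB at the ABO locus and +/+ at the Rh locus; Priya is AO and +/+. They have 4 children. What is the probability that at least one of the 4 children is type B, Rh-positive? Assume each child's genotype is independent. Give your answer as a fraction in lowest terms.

ABO cross BB × AO → 1/2 B, 1/2 AB.
Rh cross +/+ × +/+ → 1 Rh+; so P(type B, Rh-positive) = 1/2 × 1 = 1/2 per child.
P(none) = (1/2)^4 = 1/16; P(at least one) = 1 − 1/16 = 15/16.

15/16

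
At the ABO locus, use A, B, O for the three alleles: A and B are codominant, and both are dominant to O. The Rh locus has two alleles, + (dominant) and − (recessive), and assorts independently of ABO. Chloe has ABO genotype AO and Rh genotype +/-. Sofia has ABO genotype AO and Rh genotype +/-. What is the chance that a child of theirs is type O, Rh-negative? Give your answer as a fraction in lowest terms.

ABO cross AO × AO → offspring phenotypes: 1/4 O, 3/4 A.
Rh cross +/- × +/- → 3/4 Rh+, 1/4 Rh-.
Independent loci: P(type O, Rh-negative) = 1/4 × 1/4 = 1/16.

1/16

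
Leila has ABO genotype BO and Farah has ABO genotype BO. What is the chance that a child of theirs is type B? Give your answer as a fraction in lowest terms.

ABO cross BO × BO → offspring phenotypes: 1/4 O, 3/4 B.
So P(type B) = 3/4.

3/4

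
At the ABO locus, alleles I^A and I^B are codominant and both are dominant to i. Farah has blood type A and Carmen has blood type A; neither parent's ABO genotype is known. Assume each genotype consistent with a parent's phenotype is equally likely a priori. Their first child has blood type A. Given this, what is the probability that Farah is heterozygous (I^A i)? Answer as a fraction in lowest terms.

Possible genotypes: Farah ∈ {I^A I^A, I^A i}; Carmen ∈ {I^A I^A, I^A i}.
Weight each parental genotype pair by prior × P(type-A child):
  I^A I^A × I^A I^A: posterior weight 4/15.
  I^A I^A × I^A i: posterior weight 4/15.
  I^A i × I^A I^A: posterior weight 4/15.
  I^A i × I^A i: posterior weight 1/5.
Sum the posterior weight over pairs where Farah is I^A i: 7/15.

7/15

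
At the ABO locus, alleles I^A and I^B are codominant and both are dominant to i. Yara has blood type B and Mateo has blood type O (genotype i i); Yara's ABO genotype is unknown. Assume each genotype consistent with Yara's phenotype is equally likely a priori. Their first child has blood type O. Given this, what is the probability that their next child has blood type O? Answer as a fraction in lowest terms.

1/2

Possible genotypes: Yara ∈ {I^B I^B, I^B i}; Mateo ∈ {i i}.
Weight each parental genotype pair by prior × P(type-O child):
  I^B i × i i: posterior weight 1; P(next child type O) = 1/2.
Weighted sum = 1/2.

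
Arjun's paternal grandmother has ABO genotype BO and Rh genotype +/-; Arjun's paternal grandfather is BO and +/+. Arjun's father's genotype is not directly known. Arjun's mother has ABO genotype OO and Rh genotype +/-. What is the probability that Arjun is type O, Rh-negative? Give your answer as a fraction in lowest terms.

Arjun's father's ABO genotype from BO × BO: 1/4 BB, 1/2 BO, 1/4 OO.
Crossing each possibility with the mother OO and summing P(type O): 1/4·0 + 1/2·1/2 + 1/4·1 = 1/2.
Similarly for Rh via the father's Rh distribution: P(Rh-) = 1/8.
Independent loci: 1/2 × 1/8 = 1/16.

1/16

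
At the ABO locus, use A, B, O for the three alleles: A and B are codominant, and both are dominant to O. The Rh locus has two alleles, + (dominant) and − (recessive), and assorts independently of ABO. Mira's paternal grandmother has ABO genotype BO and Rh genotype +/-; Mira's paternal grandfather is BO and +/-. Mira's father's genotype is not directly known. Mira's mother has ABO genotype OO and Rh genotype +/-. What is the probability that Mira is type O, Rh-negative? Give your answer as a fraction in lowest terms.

1/8

Mira's father's ABO genotype from BO × BO: 1/4 BB, 1/2 BO, 1/4 OO.
Crossing each possibility with the mother OO and summing P(type O): 1/4·0 + 1/2·1/2 + 1/4·1 = 1/2.
Similarly for Rh via the father's Rh distribution: P(Rh-) = 1/4.
Independent loci: 1/2 × 1/4 = 1/8.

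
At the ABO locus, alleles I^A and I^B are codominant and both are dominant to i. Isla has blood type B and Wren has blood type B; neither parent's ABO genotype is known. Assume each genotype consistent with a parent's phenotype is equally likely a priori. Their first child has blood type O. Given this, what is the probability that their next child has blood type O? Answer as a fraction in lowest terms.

1/4

Possible genotypes: Isla ∈ {I^B I^B, I^B i}; Wren ∈ {I^B I^B, I^B i}.
Weight each parental genotype pair by prior × P(type-O child):
  I^B i × I^B i: posterior weight 1; P(next child type O) = 1/4.
Weighted sum = 1/4.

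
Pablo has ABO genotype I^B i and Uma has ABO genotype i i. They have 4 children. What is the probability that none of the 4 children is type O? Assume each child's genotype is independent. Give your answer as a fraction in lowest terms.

ABO cross I^B i × i i → 1/2 O, 1/2 B.
So P(type O) = 1/2 per child.
P(not type O) = 1/2 for one child; (1/2)^4 = 1/16.

1/16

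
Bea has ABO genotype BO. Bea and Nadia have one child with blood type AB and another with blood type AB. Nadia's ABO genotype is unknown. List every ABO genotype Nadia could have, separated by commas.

AA, AB, AO

For each candidate genotype of Nadia, check whether crossing it with BO can produce every observed child phenotype.
  AA → possible child types {A, AB} ✓
  AB → possible child types {A, B, AB} ✓
  AO → possible child types {O, A, B, AB} ✓
  BB → possible child types {B} ✗
  BO → possible child types {O, B} ✗
  OO → possible child types {O, B} ✗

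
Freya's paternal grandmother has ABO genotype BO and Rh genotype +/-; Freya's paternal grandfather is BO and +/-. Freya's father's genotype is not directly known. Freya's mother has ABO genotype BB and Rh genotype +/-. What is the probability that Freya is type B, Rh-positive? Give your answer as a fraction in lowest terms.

Freya's father's ABO genotype from BO × BO: 1/4 BB, 1/2 BO, 1/4 OO.
Crossing each possibility with the mother BB and summing P(type B): 1/4·1 + 1/2·1 + 1/4·1 = 1.
Similarly for Rh via the father's Rh distribution: P(Rh+) = 3/4.
Independent loci: 1 × 3/4 = 3/4.

3/4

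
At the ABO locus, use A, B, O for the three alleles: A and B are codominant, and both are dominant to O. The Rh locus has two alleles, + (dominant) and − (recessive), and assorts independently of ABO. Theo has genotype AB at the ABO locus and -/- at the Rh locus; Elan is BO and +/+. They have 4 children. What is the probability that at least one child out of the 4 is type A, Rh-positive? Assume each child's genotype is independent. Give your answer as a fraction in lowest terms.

ABO cross AB × BO → 1/4 A, 1/2 B, 1/4 AB.
Rh cross -/- × +/+ → 1 Rh+; so P(type A, Rh-positive) = 1/4 × 1 = 1/4 per child.
P(none) = (3/4)^4 = 81/256; P(at least one) = 1 − 81/256 = 175/256.

175/256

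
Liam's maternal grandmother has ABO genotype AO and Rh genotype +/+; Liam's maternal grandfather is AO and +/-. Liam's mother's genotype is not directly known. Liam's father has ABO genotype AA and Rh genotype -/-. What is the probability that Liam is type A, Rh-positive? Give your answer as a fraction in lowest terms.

3/4

Liam's mother's ABO genotype from AO × AO: 1/4 AA, 1/2 AO, 1/4 OO.
Crossing each possibility with the father AA and summing P(type A): 1/4·1 + 1/2·1 + 1/4·1 = 1.
Similarly for Rh via the mother's Rh distribution: P(Rh+) = 3/4.
Independent loci: 1 × 3/4 = 3/4.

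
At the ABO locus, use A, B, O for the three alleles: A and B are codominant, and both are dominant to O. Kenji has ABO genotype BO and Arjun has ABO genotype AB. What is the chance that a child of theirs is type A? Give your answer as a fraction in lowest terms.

1/4

ABO cross BO × AB → offspring phenotypes: 1/4 A, 1/2 B, 1/4 AB.
So P(type A) = 1/4.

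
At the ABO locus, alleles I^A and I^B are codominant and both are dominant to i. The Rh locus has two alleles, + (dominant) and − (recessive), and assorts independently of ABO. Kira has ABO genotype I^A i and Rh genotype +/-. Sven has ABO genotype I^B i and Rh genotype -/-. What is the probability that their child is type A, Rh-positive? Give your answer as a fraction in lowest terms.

ABO cross I^A i × I^B i → offspring phenotypes: 1/4 O, 1/4 A, 1/4 B, 1/4 AB.
Rh cross +/- × -/- → 1/2 Rh+, 1/2 Rh-.
Independent loci: P(type A, Rh-positive) = 1/4 × 1/2 = 1/8.

1/8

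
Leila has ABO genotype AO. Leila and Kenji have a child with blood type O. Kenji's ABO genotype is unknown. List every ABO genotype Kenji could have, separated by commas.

For each candidate genotype of Kenji, check whether crossing it with AO can produce every observed child phenotype.
  AA → possible child types {A} ✗
  AB → possible child types {A, B, AB} ✗
  AO → possible child types {O, A} ✓
  BB → possible child types {B, AB} ✗
  BO → possible child types {O, A, B, AB} ✓
  OO → possible child types {O, A} ✓

AO, BO, OO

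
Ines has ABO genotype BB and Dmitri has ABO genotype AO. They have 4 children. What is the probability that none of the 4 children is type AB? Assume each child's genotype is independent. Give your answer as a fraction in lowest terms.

1/16

ABO cross BB × AO → 1/2 B, 1/2 AB.
So P(type AB) = 1/2 per child.
P(not type AB) = 1/2 for one child; (1/2)^4 = 1/16.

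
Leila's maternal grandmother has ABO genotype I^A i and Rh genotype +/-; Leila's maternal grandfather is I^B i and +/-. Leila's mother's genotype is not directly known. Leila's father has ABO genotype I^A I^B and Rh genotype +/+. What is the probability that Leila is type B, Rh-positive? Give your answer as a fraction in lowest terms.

3/8

Leila's mother's ABO genotype from I^A i × I^B i: 1/4 I^A I^B, 1/4 I^A i, 1/4 I^B i, 1/4 i i.
Crossing each possibility with the father I^A I^B and summing P(type B): 1/4·1/4 + 1/4·1/4 + 1/4·1/2 + 1/4·1/2 = 3/8.
Similarly for Rh via the mother's Rh distribution: P(Rh+) = 1.
Independent loci: 3/8 × 1 = 3/8.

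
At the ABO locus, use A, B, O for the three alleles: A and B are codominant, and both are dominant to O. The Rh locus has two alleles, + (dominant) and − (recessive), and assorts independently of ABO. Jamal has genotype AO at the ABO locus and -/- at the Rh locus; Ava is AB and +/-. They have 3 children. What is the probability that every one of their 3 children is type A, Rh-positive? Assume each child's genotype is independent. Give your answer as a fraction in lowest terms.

1/64

ABO cross AO × AB → 1/2 A, 1/4 B, 1/4 AB.
Rh cross -/- × +/- → 1/2 Rh+, 1/2 Rh-; so P(type A, Rh-positive) = 1/2 × 1/2 = 1/4 per child.
All 3 independent: (1/4)^3 = 1/64.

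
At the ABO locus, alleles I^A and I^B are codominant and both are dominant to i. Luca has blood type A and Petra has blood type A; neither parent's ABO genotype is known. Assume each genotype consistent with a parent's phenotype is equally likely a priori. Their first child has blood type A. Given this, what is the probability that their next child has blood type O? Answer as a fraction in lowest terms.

Possible genotypes: Luca ∈ {I^A I^A, I^A i}; Petra ∈ {I^A I^A, I^A i}.
Weight each parental genotype pair by prior × P(type-A child):
  I^A I^A × I^A I^A: posterior weight 4/15; P(next child type O) = 0.
  I^A I^A × I^A i: posterior weight 4/15; P(next child type O) = 0.
  I^A i × I^A I^A: posterior weight 4/15; P(next child type O) = 0.
  I^A i × I^A i: posterior weight 1/5; P(next child type O) = 1/4.
Weighted sum = 1/20.

1/20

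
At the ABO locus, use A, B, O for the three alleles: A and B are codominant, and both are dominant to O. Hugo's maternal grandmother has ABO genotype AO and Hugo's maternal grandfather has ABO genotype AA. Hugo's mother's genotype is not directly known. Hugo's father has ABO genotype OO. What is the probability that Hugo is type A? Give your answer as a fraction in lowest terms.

Hugo's mother's ABO genotype from AO × AA: 1/2 AA, 1/2 AO.
Crossing each possibility with the father OO and summing P(type A): 1/2·1 + 1/2·1/2 = 3/4.

3/4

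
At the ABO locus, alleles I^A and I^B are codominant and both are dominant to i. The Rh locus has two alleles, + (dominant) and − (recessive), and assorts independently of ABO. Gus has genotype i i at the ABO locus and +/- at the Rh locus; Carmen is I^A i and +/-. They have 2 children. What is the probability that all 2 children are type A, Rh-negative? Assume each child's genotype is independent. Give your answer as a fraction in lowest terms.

ABO cross i i × I^A i → 1/2 O, 1/2 A.
Rh cross +/- × +/- → 3/4 Rh+, 1/4 Rh-; so P(type A, Rh-negative) = 1/2 × 1/4 = 1/8 per child.
All 2 independent: (1/8)^2 = 1/64.

1/64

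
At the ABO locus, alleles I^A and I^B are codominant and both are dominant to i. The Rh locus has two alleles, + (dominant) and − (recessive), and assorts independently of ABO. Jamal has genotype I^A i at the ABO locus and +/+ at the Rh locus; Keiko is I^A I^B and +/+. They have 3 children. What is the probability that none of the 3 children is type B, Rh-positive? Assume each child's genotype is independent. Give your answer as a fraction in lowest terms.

ABO cross I^A i × I^A I^B → 1/2 A, 1/4 B, 1/4 AB.
Rh cross +/+ × +/+ → 1 Rh+; so P(type B, Rh-positive) = 1/4 × 1 = 1/4 per child.
P(not type B, Rh-positive) = 3/4 for one child; (3/4)^3 = 27/64.

27/64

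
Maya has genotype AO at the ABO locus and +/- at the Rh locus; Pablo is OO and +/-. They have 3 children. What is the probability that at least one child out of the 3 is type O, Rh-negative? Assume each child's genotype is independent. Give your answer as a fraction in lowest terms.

169/512

ABO cross AO × OO → 1/2 O, 1/2 A.
Rh cross +/- × +/- → 3/4 Rh+, 1/4 Rh-; so P(type O, Rh-negative) = 1/2 × 1/4 = 1/8 per child.
P(none) = (7/8)^3 = 343/512; P(at least one) = 1 − 343/512 = 169/512.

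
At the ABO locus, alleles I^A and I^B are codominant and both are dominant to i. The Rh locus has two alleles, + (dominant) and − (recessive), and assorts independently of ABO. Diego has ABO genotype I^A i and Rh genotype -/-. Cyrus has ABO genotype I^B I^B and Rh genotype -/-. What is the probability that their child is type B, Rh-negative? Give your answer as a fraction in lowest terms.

ABO cross I^A i × I^B I^B → offspring phenotypes: 1/2 B, 1/2 AB.
Rh cross -/- × -/- → 1 Rh-.
Independent loci: P(type B, Rh-negative) = 1/2 × 1 = 1/2.

1/2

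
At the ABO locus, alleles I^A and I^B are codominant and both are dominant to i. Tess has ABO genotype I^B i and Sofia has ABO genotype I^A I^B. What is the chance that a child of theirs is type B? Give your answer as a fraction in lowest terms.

ABO cross I^B i × I^A I^B → offspring phenotypes: 1/4 A, 1/2 B, 1/4 AB.
So P(type B) = 1/2.

1/2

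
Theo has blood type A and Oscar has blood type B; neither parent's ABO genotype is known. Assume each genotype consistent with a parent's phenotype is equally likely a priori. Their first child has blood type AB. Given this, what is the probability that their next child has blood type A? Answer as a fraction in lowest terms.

Possible genotypes: Theo ∈ {I^A I^A, I^A i}; Oscar ∈ {I^B I^B, I^B i}.
Weight each parental genotype pair by prior × P(type-AB child):
  I^A I^A × I^B I^B: posterior weight 4/9; P(next child type A) = 0.
  I^A I^A × I^B i: posterior weight 2/9; P(next child type A) = 1/2.
  I^A i × I^B I^B: posterior weight 2/9; P(next child type A) = 0.
  I^A i × I^B i: posterior weight 1/9; P(next child type A) = 1/4.
Weighted sum = 5/36.

5/36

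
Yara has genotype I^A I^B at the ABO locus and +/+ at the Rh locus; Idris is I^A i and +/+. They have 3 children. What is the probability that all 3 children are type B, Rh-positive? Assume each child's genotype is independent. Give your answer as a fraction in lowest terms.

1/64

ABO cross I^A I^B × I^A i → 1/2 A, 1/4 B, 1/4 AB.
Rh cross +/+ × +/+ → 1 Rh+; so P(type B, Rh-positive) = 1/4 × 1 = 1/4 per child.
All 3 independent: (1/4)^3 = 1/64.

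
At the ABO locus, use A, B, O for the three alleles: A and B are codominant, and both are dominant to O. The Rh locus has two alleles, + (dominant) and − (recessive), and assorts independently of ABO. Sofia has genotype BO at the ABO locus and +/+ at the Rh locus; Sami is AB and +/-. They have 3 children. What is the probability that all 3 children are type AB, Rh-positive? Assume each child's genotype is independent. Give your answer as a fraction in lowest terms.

1/64

ABO cross BO × AB → 1/4 A, 1/2 B, 1/4 AB.
Rh cross +/+ × +/- → 1 Rh+; so P(type AB, Rh-positive) = 1/4 × 1 = 1/4 per child.
All 3 independent: (1/4)^3 = 1/64.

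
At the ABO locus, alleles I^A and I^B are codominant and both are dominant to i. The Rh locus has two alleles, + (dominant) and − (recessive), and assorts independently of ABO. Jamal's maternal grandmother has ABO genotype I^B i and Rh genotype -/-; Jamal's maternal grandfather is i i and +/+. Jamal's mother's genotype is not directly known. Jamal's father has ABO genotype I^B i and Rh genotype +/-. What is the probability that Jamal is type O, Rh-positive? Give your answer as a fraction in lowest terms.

9/32

Jamal's mother's ABO genotype from I^B i × i i: 1/2 I^B i, 1/2 i i.
Crossing each possibility with the father I^B i and summing P(type O): 1/2·1/4 + 1/2·1/2 = 3/8.
Similarly for Rh via the mother's Rh distribution: P(Rh+) = 3/4.
Independent loci: 3/8 × 3/4 = 9/32.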